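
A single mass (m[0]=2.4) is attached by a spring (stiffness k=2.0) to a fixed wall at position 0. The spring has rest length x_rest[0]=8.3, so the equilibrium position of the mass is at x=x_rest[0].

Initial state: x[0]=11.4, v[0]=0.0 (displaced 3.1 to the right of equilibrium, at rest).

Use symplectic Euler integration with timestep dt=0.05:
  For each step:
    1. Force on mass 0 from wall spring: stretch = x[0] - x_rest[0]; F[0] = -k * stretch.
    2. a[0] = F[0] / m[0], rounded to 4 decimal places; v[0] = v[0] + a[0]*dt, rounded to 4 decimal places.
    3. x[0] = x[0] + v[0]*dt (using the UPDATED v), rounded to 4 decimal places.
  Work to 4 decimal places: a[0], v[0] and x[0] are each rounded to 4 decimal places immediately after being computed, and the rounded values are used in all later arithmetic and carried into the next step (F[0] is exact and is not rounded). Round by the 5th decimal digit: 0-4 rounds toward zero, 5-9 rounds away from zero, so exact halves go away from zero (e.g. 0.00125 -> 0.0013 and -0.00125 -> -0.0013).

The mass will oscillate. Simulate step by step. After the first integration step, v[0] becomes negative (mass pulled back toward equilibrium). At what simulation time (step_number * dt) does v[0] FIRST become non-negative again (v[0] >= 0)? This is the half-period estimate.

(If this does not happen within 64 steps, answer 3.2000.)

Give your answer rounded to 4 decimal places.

Step 0: x=[11.4000] v=[0.0000]
Step 1: x=[11.3935] v=[-0.1292]
Step 2: x=[11.3806] v=[-0.2581]
Step 3: x=[11.3613] v=[-0.3865]
Step 4: x=[11.3356] v=[-0.5141]
Step 5: x=[11.3036] v=[-0.6406]
Step 6: x=[11.2653] v=[-0.7658]
Step 7: x=[11.2208] v=[-0.8894]
Step 8: x=[11.1702] v=[-1.0111]
Step 9: x=[11.1137] v=[-1.1307]
Step 10: x=[11.0513] v=[-1.2479]
Step 11: x=[10.9832] v=[-1.3625]
Step 12: x=[10.9095] v=[-1.4743]
Step 13: x=[10.8304] v=[-1.5830]
Step 14: x=[10.7460] v=[-1.6884]
Step 15: x=[10.6565] v=[-1.7903]
Step 16: x=[10.5621] v=[-1.8885]
Step 17: x=[10.4630] v=[-1.9828]
Step 18: x=[10.3594] v=[-2.0729]
Step 19: x=[10.2515] v=[-2.1587]
Step 20: x=[10.1395] v=[-2.2400]
Step 21: x=[10.0237] v=[-2.3166]
Step 22: x=[9.9043] v=[-2.3884]
Step 23: x=[9.7815] v=[-2.4552]
Step 24: x=[9.6557] v=[-2.5169]
Step 25: x=[9.5270] v=[-2.5734]
Step 26: x=[9.3958] v=[-2.6245]
Step 27: x=[9.2623] v=[-2.6702]
Step 28: x=[9.1268] v=[-2.7103]
Step 29: x=[8.9896] v=[-2.7448]
Step 30: x=[8.8509] v=[-2.7735]
Step 31: x=[8.7111] v=[-2.7965]
Step 32: x=[8.5704] v=[-2.8136]
Step 33: x=[8.4292] v=[-2.8249]
Step 34: x=[8.2877] v=[-2.8303]
Step 35: x=[8.1462] v=[-2.8298]
Step 36: x=[8.0050] v=[-2.8234]
Step 37: x=[7.8644] v=[-2.8111]
Step 38: x=[7.7248] v=[-2.7930]
Step 39: x=[7.5864] v=[-2.7690]
Step 40: x=[7.4494] v=[-2.7393]
Step 41: x=[7.3142] v=[-2.7039]
Step 42: x=[7.1811] v=[-2.6628]
Step 43: x=[7.0503] v=[-2.6162]
Step 44: x=[6.9221] v=[-2.5641]
Step 45: x=[6.7968] v=[-2.5067]
Step 46: x=[6.6746] v=[-2.4441]
Step 47: x=[6.5558] v=[-2.3764]
Step 48: x=[6.4406] v=[-2.3037]
Step 49: x=[6.3293] v=[-2.2262]
Step 50: x=[6.2221] v=[-2.1441]
Step 51: x=[6.1192] v=[-2.0575]
Step 52: x=[6.0209] v=[-1.9666]
Step 53: x=[5.9273] v=[-1.8716]
Step 54: x=[5.8387] v=[-1.7727]
Step 55: x=[5.7552] v=[-1.6701]
Step 56: x=[5.6770] v=[-1.5641]
Step 57: x=[5.6043] v=[-1.4548]
Step 58: x=[5.5372] v=[-1.3425]
Step 59: x=[5.4758] v=[-1.2274]
Step 60: x=[5.4203] v=[-1.1097]
Step 61: x=[5.3708] v=[-0.9897]
Step 62: x=[5.3274] v=[-0.8677]
Step 63: x=[5.2902] v=[-0.7438]
Step 64: x=[5.2593] v=[-0.6184]
v[0] did not become non-negative within 64 steps; using fallback time=3.2000

Answer: 3.2000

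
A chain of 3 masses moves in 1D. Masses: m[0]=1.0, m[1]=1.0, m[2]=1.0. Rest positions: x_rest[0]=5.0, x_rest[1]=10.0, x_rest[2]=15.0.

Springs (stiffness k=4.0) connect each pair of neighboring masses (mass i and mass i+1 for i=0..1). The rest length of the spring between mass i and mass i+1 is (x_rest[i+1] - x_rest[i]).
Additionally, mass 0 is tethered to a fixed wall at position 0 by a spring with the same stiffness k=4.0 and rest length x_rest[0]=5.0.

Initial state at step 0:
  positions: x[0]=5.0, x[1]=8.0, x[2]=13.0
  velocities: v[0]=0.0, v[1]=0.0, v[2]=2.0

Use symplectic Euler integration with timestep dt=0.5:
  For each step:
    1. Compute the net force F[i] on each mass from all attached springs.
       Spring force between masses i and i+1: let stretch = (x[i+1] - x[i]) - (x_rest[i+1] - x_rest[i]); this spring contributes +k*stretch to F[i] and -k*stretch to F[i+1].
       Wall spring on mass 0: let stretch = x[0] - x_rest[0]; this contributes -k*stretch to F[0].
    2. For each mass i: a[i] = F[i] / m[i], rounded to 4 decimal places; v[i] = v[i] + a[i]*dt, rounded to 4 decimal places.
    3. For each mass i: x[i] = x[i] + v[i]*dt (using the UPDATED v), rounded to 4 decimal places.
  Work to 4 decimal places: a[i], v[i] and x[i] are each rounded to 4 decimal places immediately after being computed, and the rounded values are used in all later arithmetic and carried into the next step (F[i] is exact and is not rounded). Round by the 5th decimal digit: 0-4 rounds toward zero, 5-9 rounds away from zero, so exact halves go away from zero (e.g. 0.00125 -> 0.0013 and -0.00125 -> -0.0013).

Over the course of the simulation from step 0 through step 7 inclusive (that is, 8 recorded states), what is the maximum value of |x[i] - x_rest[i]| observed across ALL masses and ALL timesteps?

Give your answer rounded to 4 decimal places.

Step 0: x=[5.0000 8.0000 13.0000] v=[0.0000 0.0000 2.0000]
Step 1: x=[3.0000 10.0000 14.0000] v=[-4.0000 4.0000 2.0000]
Step 2: x=[5.0000 9.0000 16.0000] v=[4.0000 -2.0000 4.0000]
Step 3: x=[6.0000 11.0000 16.0000] v=[2.0000 4.0000 0.0000]
Step 4: x=[6.0000 13.0000 16.0000] v=[0.0000 4.0000 0.0000]
Step 5: x=[7.0000 11.0000 18.0000] v=[2.0000 -4.0000 4.0000]
Step 6: x=[5.0000 12.0000 18.0000] v=[-4.0000 2.0000 0.0000]
Step 7: x=[5.0000 12.0000 17.0000] v=[0.0000 0.0000 -2.0000]
Max displacement = 3.0000

Answer: 3.0000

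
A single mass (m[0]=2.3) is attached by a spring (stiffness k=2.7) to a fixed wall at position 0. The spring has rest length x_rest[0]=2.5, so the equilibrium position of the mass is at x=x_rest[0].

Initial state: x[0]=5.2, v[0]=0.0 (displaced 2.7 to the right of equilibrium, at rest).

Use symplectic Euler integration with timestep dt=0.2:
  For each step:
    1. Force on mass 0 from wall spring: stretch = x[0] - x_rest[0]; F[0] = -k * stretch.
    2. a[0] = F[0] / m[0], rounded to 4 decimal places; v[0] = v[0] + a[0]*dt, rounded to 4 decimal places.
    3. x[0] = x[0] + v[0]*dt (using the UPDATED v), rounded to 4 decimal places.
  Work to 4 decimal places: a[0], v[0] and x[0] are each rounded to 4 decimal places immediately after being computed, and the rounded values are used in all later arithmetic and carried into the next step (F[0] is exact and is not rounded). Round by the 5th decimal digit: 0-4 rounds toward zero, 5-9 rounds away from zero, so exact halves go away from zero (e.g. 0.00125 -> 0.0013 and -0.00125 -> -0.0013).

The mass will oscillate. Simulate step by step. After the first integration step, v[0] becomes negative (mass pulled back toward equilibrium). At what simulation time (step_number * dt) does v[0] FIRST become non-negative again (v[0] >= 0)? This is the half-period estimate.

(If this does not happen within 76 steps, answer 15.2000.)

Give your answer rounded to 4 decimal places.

Answer: 3.0000

Derivation:
Step 0: x=[5.2000] v=[0.0000]
Step 1: x=[5.0732] v=[-0.6339]
Step 2: x=[4.8256] v=[-1.2380]
Step 3: x=[4.4688] v=[-1.7840]
Step 4: x=[4.0196] v=[-2.2462]
Step 5: x=[3.4990] v=[-2.6030]
Step 6: x=[2.9315] v=[-2.8375]
Step 7: x=[2.3437] v=[-2.9388]
Step 8: x=[1.7633] v=[-2.9021]
Step 9: x=[1.2175] v=[-2.7291]
Step 10: x=[0.7319] v=[-2.4280]
Step 11: x=[0.3293] v=[-2.0129]
Step 12: x=[0.0286] v=[-1.5033]
Step 13: x=[-0.1560] v=[-0.9231]
Step 14: x=[-0.2159] v=[-0.2995]
Step 15: x=[-0.1483] v=[0.3381]
First v>=0 after going negative at step 15, time=3.0000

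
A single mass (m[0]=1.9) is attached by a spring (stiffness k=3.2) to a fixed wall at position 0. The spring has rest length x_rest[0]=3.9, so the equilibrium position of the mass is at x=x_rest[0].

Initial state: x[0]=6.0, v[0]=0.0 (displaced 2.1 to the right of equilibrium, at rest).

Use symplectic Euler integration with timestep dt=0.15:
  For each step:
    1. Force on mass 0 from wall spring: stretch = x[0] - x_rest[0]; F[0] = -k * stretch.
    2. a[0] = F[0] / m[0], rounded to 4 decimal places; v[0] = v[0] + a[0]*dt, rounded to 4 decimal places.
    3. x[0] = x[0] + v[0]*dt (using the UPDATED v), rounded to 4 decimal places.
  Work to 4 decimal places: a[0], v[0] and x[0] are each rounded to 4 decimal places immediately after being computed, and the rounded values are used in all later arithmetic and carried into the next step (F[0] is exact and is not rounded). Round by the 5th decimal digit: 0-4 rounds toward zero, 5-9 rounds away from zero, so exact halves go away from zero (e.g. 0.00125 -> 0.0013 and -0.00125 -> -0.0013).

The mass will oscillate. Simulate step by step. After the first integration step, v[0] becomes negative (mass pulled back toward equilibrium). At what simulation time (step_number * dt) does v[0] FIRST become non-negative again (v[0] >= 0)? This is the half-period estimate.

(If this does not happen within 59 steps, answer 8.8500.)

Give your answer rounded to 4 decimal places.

Step 0: x=[6.0000] v=[0.0000]
Step 1: x=[5.9204] v=[-0.5305]
Step 2: x=[5.7643] v=[-1.0409]
Step 3: x=[5.5375] v=[-1.5119]
Step 4: x=[5.2487] v=[-1.9256]
Step 5: x=[4.9088] v=[-2.2663]
Step 6: x=[4.5306] v=[-2.5212]
Step 7: x=[4.1285] v=[-2.6805]
Step 8: x=[3.7178] v=[-2.7382]
Step 9: x=[3.3140] v=[-2.6922]
Step 10: x=[2.9324] v=[-2.5442]
Step 11: x=[2.5874] v=[-2.2998]
Step 12: x=[2.2922] v=[-1.9682]
Step 13: x=[2.0579] v=[-1.5620]
Step 14: x=[1.8934] v=[-1.0966]
Step 15: x=[1.8049] v=[-0.5897]
Step 16: x=[1.7958] v=[-0.0604]
Step 17: x=[1.8665] v=[0.4712]
First v>=0 after going negative at step 17, time=2.5500

Answer: 2.5500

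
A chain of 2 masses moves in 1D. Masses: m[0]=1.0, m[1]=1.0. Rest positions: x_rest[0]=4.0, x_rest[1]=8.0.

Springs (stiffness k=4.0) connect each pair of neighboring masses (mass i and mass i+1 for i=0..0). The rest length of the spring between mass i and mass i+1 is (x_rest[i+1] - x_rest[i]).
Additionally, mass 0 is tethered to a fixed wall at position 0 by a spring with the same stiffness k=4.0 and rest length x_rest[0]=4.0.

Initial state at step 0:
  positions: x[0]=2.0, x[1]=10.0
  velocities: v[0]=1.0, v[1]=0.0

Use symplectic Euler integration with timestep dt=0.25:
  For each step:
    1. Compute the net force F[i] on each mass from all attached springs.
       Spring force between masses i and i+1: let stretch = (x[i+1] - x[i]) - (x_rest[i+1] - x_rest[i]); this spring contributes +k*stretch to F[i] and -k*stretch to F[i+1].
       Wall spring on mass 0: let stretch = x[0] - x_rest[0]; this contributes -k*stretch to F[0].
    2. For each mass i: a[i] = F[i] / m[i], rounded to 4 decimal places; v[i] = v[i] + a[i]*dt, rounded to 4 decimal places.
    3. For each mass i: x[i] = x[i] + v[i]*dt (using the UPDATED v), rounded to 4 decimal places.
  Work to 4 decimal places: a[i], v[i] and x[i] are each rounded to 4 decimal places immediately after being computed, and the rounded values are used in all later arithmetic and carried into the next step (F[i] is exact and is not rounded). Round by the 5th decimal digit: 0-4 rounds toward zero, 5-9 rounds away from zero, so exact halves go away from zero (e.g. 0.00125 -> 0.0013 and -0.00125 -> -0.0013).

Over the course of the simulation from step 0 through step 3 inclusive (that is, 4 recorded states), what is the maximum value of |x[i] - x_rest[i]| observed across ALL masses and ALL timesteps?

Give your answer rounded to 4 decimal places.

Step 0: x=[2.0000 10.0000] v=[1.0000 0.0000]
Step 1: x=[3.7500 9.0000] v=[7.0000 -4.0000]
Step 2: x=[5.8750 7.6875] v=[8.5000 -5.2500]
Step 3: x=[6.9844 6.9219] v=[4.4375 -3.0625]
Max displacement = 2.9844

Answer: 2.9844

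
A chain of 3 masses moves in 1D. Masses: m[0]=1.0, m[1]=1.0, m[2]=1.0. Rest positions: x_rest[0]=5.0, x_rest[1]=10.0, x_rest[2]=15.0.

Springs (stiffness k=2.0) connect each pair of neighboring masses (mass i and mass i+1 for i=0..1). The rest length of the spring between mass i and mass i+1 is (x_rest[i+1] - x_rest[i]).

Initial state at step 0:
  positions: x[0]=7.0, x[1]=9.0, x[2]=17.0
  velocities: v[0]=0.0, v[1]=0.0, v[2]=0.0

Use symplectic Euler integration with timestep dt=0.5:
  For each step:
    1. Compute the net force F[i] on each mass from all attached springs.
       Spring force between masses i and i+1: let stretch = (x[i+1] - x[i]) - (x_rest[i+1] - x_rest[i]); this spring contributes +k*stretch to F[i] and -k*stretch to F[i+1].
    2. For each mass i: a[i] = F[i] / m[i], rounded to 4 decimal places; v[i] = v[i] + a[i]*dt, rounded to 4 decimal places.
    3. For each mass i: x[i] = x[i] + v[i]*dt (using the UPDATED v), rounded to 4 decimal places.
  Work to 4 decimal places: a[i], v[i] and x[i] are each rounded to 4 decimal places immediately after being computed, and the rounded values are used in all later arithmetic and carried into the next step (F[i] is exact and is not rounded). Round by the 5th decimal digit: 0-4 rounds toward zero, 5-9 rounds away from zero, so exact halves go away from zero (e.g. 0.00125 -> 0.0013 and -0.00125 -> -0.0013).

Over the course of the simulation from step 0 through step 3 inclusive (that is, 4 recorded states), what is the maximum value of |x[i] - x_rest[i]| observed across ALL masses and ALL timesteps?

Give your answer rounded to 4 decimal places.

Step 0: x=[7.0000 9.0000 17.0000] v=[0.0000 0.0000 0.0000]
Step 1: x=[5.5000 12.0000 15.5000] v=[-3.0000 6.0000 -3.0000]
Step 2: x=[4.7500 13.5000 14.7500] v=[-1.5000 3.0000 -1.5000]
Step 3: x=[5.8750 11.2500 15.8750] v=[2.2500 -4.5000 2.2500]
Max displacement = 3.5000

Answer: 3.5000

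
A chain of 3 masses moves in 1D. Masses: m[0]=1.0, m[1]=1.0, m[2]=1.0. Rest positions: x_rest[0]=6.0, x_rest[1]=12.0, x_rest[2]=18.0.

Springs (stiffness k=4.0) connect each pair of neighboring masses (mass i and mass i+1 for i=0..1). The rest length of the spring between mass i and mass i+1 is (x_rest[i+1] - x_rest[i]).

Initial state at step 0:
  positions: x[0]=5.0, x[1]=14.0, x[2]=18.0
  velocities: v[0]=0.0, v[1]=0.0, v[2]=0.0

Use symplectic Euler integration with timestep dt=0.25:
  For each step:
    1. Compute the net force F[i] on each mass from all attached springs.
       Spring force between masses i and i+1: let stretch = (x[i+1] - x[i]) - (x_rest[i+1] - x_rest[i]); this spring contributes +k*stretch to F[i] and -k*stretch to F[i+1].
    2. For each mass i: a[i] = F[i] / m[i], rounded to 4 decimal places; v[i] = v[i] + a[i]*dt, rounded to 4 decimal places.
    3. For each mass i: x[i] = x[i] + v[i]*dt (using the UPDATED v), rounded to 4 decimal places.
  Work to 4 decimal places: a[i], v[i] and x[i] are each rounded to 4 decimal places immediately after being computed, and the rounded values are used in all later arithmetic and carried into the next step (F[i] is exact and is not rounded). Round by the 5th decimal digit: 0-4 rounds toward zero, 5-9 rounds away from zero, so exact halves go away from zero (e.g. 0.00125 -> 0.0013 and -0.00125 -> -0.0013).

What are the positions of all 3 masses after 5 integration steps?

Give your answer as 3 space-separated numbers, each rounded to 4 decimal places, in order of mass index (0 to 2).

Answer: 6.6201 12.7256 17.6544

Derivation:
Step 0: x=[5.0000 14.0000 18.0000] v=[0.0000 0.0000 0.0000]
Step 1: x=[5.7500 12.7500 18.5000] v=[3.0000 -5.0000 2.0000]
Step 2: x=[6.7500 11.1875 19.0625] v=[4.0000 -6.2500 2.2500]
Step 3: x=[7.3594 10.4844 19.1563] v=[2.4375 -2.8125 0.3750]
Step 4: x=[7.2500 11.1680 18.5821] v=[-0.4375 2.7344 -2.2969]
Step 5: x=[6.6201 12.7256 17.6544] v=[-2.5195 6.2305 -3.7110]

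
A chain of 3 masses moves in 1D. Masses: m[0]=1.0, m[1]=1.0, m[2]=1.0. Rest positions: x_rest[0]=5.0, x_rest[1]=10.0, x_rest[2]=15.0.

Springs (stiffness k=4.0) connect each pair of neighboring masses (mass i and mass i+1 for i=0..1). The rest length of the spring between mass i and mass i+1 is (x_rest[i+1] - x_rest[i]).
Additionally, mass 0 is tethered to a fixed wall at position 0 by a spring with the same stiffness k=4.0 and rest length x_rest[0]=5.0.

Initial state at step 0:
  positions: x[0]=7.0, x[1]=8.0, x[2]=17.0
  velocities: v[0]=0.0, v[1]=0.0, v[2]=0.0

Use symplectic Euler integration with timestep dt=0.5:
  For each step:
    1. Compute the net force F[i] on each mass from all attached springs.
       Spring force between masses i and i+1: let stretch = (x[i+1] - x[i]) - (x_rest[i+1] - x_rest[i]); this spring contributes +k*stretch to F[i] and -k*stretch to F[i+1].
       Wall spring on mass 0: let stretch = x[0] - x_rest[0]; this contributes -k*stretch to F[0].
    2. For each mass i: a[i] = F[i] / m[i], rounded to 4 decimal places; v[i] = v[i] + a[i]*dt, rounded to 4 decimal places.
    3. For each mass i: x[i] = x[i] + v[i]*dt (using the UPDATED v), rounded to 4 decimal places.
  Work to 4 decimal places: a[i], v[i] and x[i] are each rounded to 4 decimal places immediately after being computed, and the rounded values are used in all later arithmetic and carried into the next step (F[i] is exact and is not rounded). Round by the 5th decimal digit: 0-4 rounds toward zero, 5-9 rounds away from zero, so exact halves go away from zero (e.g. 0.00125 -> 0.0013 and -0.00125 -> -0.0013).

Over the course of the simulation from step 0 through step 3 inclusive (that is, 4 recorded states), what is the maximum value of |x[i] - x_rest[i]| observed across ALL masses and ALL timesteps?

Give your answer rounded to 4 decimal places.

Step 0: x=[7.0000 8.0000 17.0000] v=[0.0000 0.0000 0.0000]
Step 1: x=[1.0000 16.0000 13.0000] v=[-12.0000 16.0000 -8.0000]
Step 2: x=[9.0000 6.0000 17.0000] v=[16.0000 -20.0000 8.0000]
Step 3: x=[5.0000 10.0000 15.0000] v=[-8.0000 8.0000 -4.0000]
Max displacement = 6.0000

Answer: 6.0000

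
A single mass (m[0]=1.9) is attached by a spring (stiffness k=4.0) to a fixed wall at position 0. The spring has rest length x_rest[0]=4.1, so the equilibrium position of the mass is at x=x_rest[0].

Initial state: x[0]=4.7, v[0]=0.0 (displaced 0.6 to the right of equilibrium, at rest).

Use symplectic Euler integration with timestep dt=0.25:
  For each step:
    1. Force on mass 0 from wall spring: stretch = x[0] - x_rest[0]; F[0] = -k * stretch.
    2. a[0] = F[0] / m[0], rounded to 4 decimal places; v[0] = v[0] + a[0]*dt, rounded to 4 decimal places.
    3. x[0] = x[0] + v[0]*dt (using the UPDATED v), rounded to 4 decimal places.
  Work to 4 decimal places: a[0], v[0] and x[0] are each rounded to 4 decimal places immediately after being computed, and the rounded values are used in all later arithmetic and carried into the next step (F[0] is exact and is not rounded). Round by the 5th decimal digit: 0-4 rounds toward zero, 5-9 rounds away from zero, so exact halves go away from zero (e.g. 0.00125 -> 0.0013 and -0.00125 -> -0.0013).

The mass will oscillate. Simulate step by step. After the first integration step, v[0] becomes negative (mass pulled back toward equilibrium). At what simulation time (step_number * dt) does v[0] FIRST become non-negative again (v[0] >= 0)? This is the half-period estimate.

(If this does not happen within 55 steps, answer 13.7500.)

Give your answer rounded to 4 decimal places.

Answer: 2.2500

Derivation:
Step 0: x=[4.7000] v=[0.0000]
Step 1: x=[4.6211] v=[-0.3158]
Step 2: x=[4.4736] v=[-0.5901]
Step 3: x=[4.2769] v=[-0.7867]
Step 4: x=[4.0570] v=[-0.8798]
Step 5: x=[3.8427] v=[-0.8572]
Step 6: x=[3.6623] v=[-0.7218]
Step 7: x=[3.5395] v=[-0.4914]
Step 8: x=[3.4904] v=[-0.1964]
Step 9: x=[3.5215] v=[0.1245]
First v>=0 after going negative at step 9, time=2.2500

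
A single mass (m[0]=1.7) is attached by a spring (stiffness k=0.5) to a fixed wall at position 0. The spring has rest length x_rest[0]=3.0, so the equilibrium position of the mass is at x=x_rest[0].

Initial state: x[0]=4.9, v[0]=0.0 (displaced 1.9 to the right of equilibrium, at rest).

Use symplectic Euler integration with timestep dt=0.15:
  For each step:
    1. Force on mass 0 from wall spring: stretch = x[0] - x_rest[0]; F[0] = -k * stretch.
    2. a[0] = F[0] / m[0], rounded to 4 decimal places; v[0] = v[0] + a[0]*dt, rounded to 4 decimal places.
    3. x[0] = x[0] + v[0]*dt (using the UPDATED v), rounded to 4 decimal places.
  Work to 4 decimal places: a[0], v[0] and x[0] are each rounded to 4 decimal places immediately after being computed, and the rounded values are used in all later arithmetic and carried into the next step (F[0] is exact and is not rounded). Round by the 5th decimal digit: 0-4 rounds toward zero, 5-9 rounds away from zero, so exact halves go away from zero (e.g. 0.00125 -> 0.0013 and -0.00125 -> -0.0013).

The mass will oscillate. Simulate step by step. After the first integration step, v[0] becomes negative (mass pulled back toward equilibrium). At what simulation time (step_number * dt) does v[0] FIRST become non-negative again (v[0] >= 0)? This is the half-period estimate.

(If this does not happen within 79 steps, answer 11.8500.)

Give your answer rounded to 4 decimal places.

Answer: 5.8500

Derivation:
Step 0: x=[4.9000] v=[0.0000]
Step 1: x=[4.8874] v=[-0.0838]
Step 2: x=[4.8623] v=[-0.1671]
Step 3: x=[4.8249] v=[-0.2493]
Step 4: x=[4.7754] v=[-0.3298]
Step 5: x=[4.7142] v=[-0.4081]
Step 6: x=[4.6416] v=[-0.4837]
Step 7: x=[4.5582] v=[-0.5561]
Step 8: x=[4.4645] v=[-0.6248]
Step 9: x=[4.3611] v=[-0.6894]
Step 10: x=[4.2487] v=[-0.7494]
Step 11: x=[4.1280] v=[-0.8045]
Step 12: x=[3.9999] v=[-0.8543]
Step 13: x=[3.8651] v=[-0.8984]
Step 14: x=[3.7246] v=[-0.9366]
Step 15: x=[3.5793] v=[-0.9686]
Step 16: x=[3.4302] v=[-0.9942]
Step 17: x=[3.2782] v=[-1.0132]
Step 18: x=[3.1244] v=[-1.0255]
Step 19: x=[2.9698] v=[-1.0310]
Step 20: x=[2.8153] v=[-1.0297]
Step 21: x=[2.6621] v=[-1.0216]
Step 22: x=[2.5111] v=[-1.0067]
Step 23: x=[2.3633] v=[-0.9851]
Step 24: x=[2.2198] v=[-0.9570]
Step 25: x=[2.0814] v=[-0.9226]
Step 26: x=[1.9491] v=[-0.8821]
Step 27: x=[1.8237] v=[-0.8357]
Step 28: x=[1.7061] v=[-0.7838]
Step 29: x=[1.5971] v=[-0.7267]
Step 30: x=[1.4974] v=[-0.6648]
Step 31: x=[1.4076] v=[-0.5985]
Step 32: x=[1.3284] v=[-0.5282]
Step 33: x=[1.2602] v=[-0.4545]
Step 34: x=[1.2035] v=[-0.3777]
Step 35: x=[1.1587] v=[-0.2984]
Step 36: x=[1.1261] v=[-0.2172]
Step 37: x=[1.1059] v=[-0.1345]
Step 38: x=[1.0983] v=[-0.0509]
Step 39: x=[1.1033] v=[0.0330]
First v>=0 after going negative at step 39, time=5.8500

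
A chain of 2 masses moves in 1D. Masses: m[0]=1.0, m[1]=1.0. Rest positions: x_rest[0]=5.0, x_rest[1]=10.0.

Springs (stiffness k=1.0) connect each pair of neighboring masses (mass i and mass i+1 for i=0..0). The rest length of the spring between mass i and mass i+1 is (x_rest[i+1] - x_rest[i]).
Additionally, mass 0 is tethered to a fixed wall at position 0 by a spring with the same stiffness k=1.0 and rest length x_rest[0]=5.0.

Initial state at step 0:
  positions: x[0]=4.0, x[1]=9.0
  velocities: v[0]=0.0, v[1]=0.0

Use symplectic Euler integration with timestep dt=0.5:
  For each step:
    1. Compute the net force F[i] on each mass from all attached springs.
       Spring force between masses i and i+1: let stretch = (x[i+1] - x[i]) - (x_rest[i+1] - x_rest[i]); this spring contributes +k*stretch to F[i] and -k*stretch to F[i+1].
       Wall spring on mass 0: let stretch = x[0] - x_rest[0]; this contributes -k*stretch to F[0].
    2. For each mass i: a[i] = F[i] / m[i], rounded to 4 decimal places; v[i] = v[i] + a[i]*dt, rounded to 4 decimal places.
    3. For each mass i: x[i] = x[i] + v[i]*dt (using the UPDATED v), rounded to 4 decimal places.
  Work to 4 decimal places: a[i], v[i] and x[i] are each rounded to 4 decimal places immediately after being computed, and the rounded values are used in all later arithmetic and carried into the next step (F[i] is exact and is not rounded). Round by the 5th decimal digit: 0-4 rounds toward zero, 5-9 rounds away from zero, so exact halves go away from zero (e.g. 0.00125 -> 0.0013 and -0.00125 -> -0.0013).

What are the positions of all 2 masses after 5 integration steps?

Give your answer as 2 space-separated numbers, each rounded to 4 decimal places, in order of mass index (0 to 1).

Answer: 5.1388 10.1360

Derivation:
Step 0: x=[4.0000 9.0000] v=[0.0000 0.0000]
Step 1: x=[4.2500 9.0000] v=[0.5000 0.0000]
Step 2: x=[4.6250 9.0625] v=[0.7500 0.1250]
Step 3: x=[4.9532 9.2657] v=[0.6563 0.4063]
Step 4: x=[5.1212 9.6408] v=[0.3360 0.7501]
Step 5: x=[5.1388 10.1360] v=[0.0352 0.9903]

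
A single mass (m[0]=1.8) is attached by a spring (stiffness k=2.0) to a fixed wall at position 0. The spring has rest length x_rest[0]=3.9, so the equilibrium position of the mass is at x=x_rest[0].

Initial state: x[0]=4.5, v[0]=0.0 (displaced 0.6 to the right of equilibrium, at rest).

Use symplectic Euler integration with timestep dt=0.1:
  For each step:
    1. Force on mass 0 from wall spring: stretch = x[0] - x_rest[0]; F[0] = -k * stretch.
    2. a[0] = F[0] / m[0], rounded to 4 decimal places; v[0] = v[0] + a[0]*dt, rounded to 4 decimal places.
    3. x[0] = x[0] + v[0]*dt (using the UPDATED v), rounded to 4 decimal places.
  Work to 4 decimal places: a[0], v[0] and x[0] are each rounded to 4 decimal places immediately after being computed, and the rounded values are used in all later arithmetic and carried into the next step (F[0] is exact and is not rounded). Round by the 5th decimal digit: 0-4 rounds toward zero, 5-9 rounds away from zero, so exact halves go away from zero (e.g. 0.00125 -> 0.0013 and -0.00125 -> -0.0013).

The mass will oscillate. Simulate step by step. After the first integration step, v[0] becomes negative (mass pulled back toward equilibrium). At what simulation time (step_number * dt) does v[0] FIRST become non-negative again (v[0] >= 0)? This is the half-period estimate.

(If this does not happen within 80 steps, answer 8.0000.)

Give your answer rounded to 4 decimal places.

Step 0: x=[4.5000] v=[0.0000]
Step 1: x=[4.4933] v=[-0.0667]
Step 2: x=[4.4800] v=[-0.1326]
Step 3: x=[4.4603] v=[-0.1970]
Step 4: x=[4.4344] v=[-0.2593]
Step 5: x=[4.4025] v=[-0.3187]
Step 6: x=[4.3651] v=[-0.3745]
Step 7: x=[4.3225] v=[-0.4262]
Step 8: x=[4.2752] v=[-0.4731]
Step 9: x=[4.2237] v=[-0.5148]
Step 10: x=[4.1686] v=[-0.5508]
Step 11: x=[4.1105] v=[-0.5806]
Step 12: x=[4.0501] v=[-0.6040]
Step 13: x=[3.9880] v=[-0.6207]
Step 14: x=[3.9250] v=[-0.6305]
Step 15: x=[3.8617] v=[-0.6333]
Step 16: x=[3.7988] v=[-0.6290]
Step 17: x=[3.7370] v=[-0.6178]
Step 18: x=[3.6770] v=[-0.5997]
Step 19: x=[3.6195] v=[-0.5749]
Step 20: x=[3.5651] v=[-0.5437]
Step 21: x=[3.5145] v=[-0.5065]
Step 22: x=[3.4681] v=[-0.4637]
Step 23: x=[3.4265] v=[-0.4157]
Step 24: x=[3.3902] v=[-0.3631]
Step 25: x=[3.3596] v=[-0.3065]
Step 26: x=[3.3350] v=[-0.2465]
Step 27: x=[3.3166] v=[-0.1837]
Step 28: x=[3.3047] v=[-0.1189]
Step 29: x=[3.2994] v=[-0.0528]
Step 30: x=[3.3008] v=[0.0139]
First v>=0 after going negative at step 30, time=3.0000

Answer: 3.0000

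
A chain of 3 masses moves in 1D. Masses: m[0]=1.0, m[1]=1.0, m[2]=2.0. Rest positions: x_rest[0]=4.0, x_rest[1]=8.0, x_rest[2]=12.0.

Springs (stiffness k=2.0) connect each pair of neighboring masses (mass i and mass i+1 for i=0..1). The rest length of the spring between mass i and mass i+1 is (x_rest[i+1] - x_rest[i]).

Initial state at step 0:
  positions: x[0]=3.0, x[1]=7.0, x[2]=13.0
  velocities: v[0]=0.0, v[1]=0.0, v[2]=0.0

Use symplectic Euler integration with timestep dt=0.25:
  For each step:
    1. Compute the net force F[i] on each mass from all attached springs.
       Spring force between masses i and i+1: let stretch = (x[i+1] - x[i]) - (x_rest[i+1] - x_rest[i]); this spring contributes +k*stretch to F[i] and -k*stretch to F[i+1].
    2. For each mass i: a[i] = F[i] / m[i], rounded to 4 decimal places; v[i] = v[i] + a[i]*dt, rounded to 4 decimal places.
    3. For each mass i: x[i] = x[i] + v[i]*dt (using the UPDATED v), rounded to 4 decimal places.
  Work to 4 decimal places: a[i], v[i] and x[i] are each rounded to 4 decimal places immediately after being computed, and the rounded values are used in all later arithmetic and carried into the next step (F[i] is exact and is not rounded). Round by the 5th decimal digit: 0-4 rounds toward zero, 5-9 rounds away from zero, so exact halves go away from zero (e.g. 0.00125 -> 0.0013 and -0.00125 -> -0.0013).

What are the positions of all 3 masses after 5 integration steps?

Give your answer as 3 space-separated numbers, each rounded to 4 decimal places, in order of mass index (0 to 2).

Answer: 3.7543 8.6753 11.7852

Derivation:
Step 0: x=[3.0000 7.0000 13.0000] v=[0.0000 0.0000 0.0000]
Step 1: x=[3.0000 7.2500 12.8750] v=[0.0000 1.0000 -0.5000]
Step 2: x=[3.0313 7.6719 12.6484] v=[0.1250 1.6875 -0.9063]
Step 3: x=[3.1426 8.1358 12.3608] v=[0.4453 1.8555 -1.1504]
Step 4: x=[3.3781 8.5037 12.0591] v=[0.9419 1.4714 -1.2067]
Step 5: x=[3.7543 8.6753 11.7852] v=[1.5047 0.6863 -1.0956]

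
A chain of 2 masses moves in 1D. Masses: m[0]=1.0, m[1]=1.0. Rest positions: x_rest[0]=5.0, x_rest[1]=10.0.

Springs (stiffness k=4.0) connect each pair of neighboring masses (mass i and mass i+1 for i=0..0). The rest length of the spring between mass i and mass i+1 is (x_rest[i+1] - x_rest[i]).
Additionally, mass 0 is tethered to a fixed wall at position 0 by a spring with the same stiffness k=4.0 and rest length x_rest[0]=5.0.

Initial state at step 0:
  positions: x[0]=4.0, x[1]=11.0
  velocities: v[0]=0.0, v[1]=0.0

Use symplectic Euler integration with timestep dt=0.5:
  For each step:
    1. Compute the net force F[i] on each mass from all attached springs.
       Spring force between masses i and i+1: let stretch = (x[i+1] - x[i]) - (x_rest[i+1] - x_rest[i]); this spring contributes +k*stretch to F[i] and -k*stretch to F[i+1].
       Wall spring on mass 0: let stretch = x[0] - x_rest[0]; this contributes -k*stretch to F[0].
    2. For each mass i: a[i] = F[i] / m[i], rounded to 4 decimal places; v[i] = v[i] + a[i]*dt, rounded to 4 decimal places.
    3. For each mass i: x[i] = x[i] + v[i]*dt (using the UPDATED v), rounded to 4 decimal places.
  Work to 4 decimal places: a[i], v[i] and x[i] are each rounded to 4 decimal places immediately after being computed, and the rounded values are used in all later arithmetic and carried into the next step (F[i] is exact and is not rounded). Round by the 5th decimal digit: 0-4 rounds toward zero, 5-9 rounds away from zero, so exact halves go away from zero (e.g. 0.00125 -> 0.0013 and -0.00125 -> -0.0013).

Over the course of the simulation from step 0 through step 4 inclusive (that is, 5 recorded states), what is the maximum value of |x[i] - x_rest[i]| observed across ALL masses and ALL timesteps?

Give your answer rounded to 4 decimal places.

Answer: 2.0000

Derivation:
Step 0: x=[4.0000 11.0000] v=[0.0000 0.0000]
Step 1: x=[7.0000 9.0000] v=[6.0000 -4.0000]
Step 2: x=[5.0000 10.0000] v=[-4.0000 2.0000]
Step 3: x=[3.0000 11.0000] v=[-4.0000 2.0000]
Step 4: x=[6.0000 9.0000] v=[6.0000 -4.0000]
Max displacement = 2.0000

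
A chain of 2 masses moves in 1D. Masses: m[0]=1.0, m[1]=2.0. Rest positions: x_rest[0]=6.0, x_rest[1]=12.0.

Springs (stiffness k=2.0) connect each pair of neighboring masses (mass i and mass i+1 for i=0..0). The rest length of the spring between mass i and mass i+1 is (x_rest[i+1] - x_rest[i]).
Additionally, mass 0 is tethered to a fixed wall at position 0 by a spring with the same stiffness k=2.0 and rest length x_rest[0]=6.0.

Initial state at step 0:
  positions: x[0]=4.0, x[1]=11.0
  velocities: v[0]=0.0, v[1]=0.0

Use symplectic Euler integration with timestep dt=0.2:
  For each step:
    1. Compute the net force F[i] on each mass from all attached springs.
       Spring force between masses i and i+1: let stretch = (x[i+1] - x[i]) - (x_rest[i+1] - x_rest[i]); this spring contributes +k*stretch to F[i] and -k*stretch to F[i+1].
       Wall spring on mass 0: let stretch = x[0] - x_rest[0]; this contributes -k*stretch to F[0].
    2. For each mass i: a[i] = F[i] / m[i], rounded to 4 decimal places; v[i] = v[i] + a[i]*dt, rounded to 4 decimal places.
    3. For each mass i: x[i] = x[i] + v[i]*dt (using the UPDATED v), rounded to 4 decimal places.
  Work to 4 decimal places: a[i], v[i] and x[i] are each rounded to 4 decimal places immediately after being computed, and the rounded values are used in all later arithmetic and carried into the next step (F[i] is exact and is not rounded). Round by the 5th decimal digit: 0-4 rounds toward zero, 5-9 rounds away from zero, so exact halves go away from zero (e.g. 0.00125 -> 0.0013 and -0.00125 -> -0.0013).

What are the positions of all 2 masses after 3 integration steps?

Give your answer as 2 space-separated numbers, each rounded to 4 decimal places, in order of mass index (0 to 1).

Answer: 5.2396 10.8139

Derivation:
Step 0: x=[4.0000 11.0000] v=[0.0000 0.0000]
Step 1: x=[4.2400 10.9600] v=[1.2000 -0.2000]
Step 2: x=[4.6784 10.8912] v=[2.1920 -0.3440]
Step 3: x=[5.2396 10.8139] v=[2.8058 -0.3866]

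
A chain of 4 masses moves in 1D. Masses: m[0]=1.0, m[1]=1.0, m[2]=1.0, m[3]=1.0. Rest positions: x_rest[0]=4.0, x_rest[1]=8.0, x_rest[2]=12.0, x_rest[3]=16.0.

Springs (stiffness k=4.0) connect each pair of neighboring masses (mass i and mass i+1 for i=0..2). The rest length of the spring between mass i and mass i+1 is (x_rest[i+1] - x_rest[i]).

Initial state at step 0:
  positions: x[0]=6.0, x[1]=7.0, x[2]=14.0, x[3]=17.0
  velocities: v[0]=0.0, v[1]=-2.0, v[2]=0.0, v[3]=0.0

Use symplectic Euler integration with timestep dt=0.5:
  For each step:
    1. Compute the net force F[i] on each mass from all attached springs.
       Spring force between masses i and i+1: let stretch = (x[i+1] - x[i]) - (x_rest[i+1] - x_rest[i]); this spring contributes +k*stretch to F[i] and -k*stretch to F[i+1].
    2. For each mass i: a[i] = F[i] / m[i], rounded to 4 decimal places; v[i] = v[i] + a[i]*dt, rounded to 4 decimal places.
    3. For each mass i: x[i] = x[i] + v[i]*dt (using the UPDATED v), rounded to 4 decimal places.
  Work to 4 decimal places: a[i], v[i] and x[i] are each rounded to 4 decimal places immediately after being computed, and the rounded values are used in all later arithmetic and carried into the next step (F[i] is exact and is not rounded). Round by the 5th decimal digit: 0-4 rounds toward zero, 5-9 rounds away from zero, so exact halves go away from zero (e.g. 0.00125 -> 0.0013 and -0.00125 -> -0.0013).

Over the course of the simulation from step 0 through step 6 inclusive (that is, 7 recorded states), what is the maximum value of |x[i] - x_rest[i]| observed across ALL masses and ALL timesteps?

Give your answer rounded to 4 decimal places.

Answer: 4.0000

Derivation:
Step 0: x=[6.0000 7.0000 14.0000 17.0000] v=[0.0000 -2.0000 0.0000 0.0000]
Step 1: x=[3.0000 12.0000 10.0000 18.0000] v=[-6.0000 10.0000 -8.0000 2.0000]
Step 2: x=[5.0000 6.0000 16.0000 15.0000] v=[4.0000 -12.0000 12.0000 -6.0000]
Step 3: x=[4.0000 9.0000 11.0000 17.0000] v=[-2.0000 6.0000 -10.0000 4.0000]
Step 4: x=[4.0000 9.0000 10.0000 17.0000] v=[0.0000 0.0000 -2.0000 0.0000]
Step 5: x=[5.0000 5.0000 15.0000 14.0000] v=[2.0000 -8.0000 10.0000 -6.0000]
Step 6: x=[2.0000 11.0000 9.0000 16.0000] v=[-6.0000 12.0000 -12.0000 4.0000]
Max displacement = 4.0000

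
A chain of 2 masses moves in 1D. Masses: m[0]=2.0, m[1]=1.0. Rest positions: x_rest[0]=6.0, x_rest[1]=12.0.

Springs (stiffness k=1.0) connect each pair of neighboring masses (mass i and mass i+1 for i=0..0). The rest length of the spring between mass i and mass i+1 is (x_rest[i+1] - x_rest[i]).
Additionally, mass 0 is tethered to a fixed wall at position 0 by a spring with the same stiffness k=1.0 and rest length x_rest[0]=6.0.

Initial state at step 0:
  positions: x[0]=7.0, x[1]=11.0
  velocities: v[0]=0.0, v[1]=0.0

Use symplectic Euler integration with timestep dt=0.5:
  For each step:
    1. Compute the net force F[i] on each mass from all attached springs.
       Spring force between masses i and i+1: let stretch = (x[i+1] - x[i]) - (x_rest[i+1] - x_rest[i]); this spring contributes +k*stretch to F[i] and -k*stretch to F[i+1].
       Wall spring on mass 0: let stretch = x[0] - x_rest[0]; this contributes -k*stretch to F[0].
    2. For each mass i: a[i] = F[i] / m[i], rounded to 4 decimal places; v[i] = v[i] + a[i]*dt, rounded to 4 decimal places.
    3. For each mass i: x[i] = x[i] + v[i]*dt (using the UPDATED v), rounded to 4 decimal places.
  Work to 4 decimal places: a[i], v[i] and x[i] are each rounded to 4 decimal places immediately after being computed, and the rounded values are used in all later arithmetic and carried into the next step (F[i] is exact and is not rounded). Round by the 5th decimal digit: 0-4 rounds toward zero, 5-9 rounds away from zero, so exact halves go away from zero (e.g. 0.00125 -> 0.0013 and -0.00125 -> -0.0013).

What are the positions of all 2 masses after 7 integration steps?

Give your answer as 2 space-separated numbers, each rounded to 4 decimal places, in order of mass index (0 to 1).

Step 0: x=[7.0000 11.0000] v=[0.0000 0.0000]
Step 1: x=[6.6250 11.5000] v=[-0.7500 1.0000]
Step 2: x=[6.0313 12.2813] v=[-1.1875 1.5625]
Step 3: x=[5.4649 13.0001] v=[-1.1328 1.4375]
Step 4: x=[5.1573 13.3351] v=[-0.6152 0.6699]
Step 5: x=[5.2273 13.1256] v=[0.1400 -0.4190]
Step 6: x=[5.6312 12.4415] v=[0.8078 -1.3682]
Step 7: x=[6.1825 11.5548] v=[1.1026 -1.7734]

Answer: 6.1825 11.5548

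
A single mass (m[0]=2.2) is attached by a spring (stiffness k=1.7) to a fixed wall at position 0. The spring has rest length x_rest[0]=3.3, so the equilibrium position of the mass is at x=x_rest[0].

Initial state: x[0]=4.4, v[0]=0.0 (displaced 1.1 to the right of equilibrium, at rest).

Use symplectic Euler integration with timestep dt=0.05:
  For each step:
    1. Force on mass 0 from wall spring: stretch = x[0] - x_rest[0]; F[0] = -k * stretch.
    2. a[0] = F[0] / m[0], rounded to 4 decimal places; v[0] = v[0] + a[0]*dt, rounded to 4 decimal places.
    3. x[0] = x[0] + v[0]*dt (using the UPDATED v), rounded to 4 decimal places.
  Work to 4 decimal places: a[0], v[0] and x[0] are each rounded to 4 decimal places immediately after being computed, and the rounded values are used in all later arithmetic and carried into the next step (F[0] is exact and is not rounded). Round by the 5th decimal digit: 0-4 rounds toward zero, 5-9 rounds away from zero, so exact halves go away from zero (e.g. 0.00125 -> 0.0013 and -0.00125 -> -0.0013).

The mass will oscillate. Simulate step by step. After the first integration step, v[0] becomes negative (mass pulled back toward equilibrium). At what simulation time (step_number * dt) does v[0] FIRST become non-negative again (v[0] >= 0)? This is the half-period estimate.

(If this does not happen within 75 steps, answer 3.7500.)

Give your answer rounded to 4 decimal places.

Step 0: x=[4.4000] v=[0.0000]
Step 1: x=[4.3979] v=[-0.0425]
Step 2: x=[4.3937] v=[-0.0849]
Step 3: x=[4.3873] v=[-0.1272]
Step 4: x=[4.3788] v=[-0.1692]
Step 5: x=[4.3683] v=[-0.2109]
Step 6: x=[4.3557] v=[-0.2522]
Step 7: x=[4.3411] v=[-0.2930]
Step 8: x=[4.3244] v=[-0.3332]
Step 9: x=[4.3058] v=[-0.3728]
Step 10: x=[4.2852] v=[-0.4117]
Step 11: x=[4.2627] v=[-0.4498]
Step 12: x=[4.2384] v=[-0.4870]
Step 13: x=[4.2122] v=[-0.5233]
Step 14: x=[4.1843] v=[-0.5585]
Step 15: x=[4.1547] v=[-0.5927]
Step 16: x=[4.1234] v=[-0.6257]
Step 17: x=[4.0905] v=[-0.6575]
Step 18: x=[4.0561] v=[-0.6880]
Step 19: x=[4.0202] v=[-0.7172]
Step 20: x=[3.9830] v=[-0.7450]
Step 21: x=[3.9444] v=[-0.7714]
Step 22: x=[3.9046] v=[-0.7963]
Step 23: x=[3.8636] v=[-0.8197]
Step 24: x=[3.8215] v=[-0.8415]
Step 25: x=[3.7784] v=[-0.8617]
Step 26: x=[3.7344] v=[-0.8802]
Step 27: x=[3.6896] v=[-0.8970]
Step 28: x=[3.6440] v=[-0.9121]
Step 29: x=[3.5977] v=[-0.9254]
Step 30: x=[3.5509] v=[-0.9369]
Step 31: x=[3.5036] v=[-0.9466]
Step 32: x=[3.4559] v=[-0.9545]
Step 33: x=[3.4079] v=[-0.9605]
Step 34: x=[3.3597] v=[-0.9647]
Step 35: x=[3.3114] v=[-0.9670]
Step 36: x=[3.2630] v=[-0.9674]
Step 37: x=[3.2147] v=[-0.9660]
Step 38: x=[3.1666] v=[-0.9627]
Step 39: x=[3.1187] v=[-0.9575]
Step 40: x=[3.0712] v=[-0.9505]
Step 41: x=[3.0241] v=[-0.9417]
Step 42: x=[2.9776] v=[-0.9310]
Step 43: x=[2.9317] v=[-0.9185]
Step 44: x=[2.8865] v=[-0.9043]
Step 45: x=[2.8421] v=[-0.8883]
Step 46: x=[2.7986] v=[-0.8706]
Step 47: x=[2.7560] v=[-0.8512]
Step 48: x=[2.7145] v=[-0.8302]
Step 49: x=[2.6741] v=[-0.8076]
Step 50: x=[2.6349] v=[-0.7834]
Step 51: x=[2.5970] v=[-0.7577]
Step 52: x=[2.5605] v=[-0.7305]
Step 53: x=[2.5254] v=[-0.7019]
Step 54: x=[2.4918] v=[-0.6720]
Step 55: x=[2.4598] v=[-0.6408]
Step 56: x=[2.4294] v=[-0.6083]
Step 57: x=[2.4007] v=[-0.5747]
Step 58: x=[2.3737] v=[-0.5400]
Step 59: x=[2.3485] v=[-0.5042]
Step 60: x=[2.3251] v=[-0.4674]
Step 61: x=[2.3036] v=[-0.4297]
Step 62: x=[2.2840] v=[-0.3912]
Step 63: x=[2.2664] v=[-0.3519]
Step 64: x=[2.2508] v=[-0.3120]
Step 65: x=[2.2372] v=[-0.2715]
Step 66: x=[2.2257] v=[-0.2304]
Step 67: x=[2.2163] v=[-0.1889]
Step 68: x=[2.2090] v=[-0.1470]
Step 69: x=[2.2038] v=[-0.1049]
Step 70: x=[2.2007] v=[-0.0625]
Step 71: x=[2.1997] v=[-0.0200]
Step 72: x=[2.2008] v=[0.0225]
First v>=0 after going negative at step 72, time=3.6000

Answer: 3.6000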